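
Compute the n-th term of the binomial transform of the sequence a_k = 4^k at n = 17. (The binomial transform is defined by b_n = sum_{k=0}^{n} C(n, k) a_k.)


With a_k = 4^k, b_n = sum_{k=0}^{n} C(n, k) 4^k = (1 + 4)^n by the binomial theorem.
For n = 17: (1 + 4)^17 = 5^17 = 762939453125.

762939453125


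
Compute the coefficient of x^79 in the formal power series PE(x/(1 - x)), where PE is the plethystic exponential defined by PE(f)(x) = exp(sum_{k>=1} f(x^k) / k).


For f(x) = x/(1 - x) we have
sum_{k>=1} f(x^k) / k = sum_{k>=1} (1/k) * x^k / (1 - x^k) = sum_{k, m >= 1} x^(k m) / k,
which after exponentiating simplifies to
PE(x/(1 - x)) = prod_{k>=1} 1 / (1 - x^k).
This is the generating function for the partition function p(n), so the coefficient of x^79 is p(79).
Computing p(79) by dynamic programming over parts 1, 2, ..., 79: p(79) = 13848650.

13848650


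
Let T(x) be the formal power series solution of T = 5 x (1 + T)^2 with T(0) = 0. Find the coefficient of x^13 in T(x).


Apply the Lagrange inversion formula: if T = 5 x * phi(T) with phi(t) = (1 + t)^2, then [x^n] T = 5^n * (1/n) [t^(n-1)] phi(t)^n = 5^n * (1/n) [t^(n-1)] (1 + t)^(2n) = 5^n * (1/n) C(2n, n-1).
Using the identity C(2n, n-1) = C(2n, n) * n / (n+1), the unscaled factor equals C(2n, n) / (n+1) = C_n, the n-th Catalan number.
For n = 13: C_13 = C(26, 13) / 14 = 10400600/14 = 742900.
With the 5^13 = 1220703125 factor, the coefficient is 1220703125 * 742900 = 906860351562500.

906860351562500


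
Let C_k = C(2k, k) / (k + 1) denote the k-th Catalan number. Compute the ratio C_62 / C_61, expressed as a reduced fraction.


Using C_k = (2k)! / (k! (k+1)!), the ratio C_{k+1}/C_k simplifies to
C_{k+1}/C_k = [(2k+2)! / ((k+1)! (k+2)!)] * [k! (k+1)! / (2k)!]
 = (2k+2)(2k+1) / ((k+1)(k+2)) = 2(2k+1) / (k+2).
For k = 61: 2(2*61 + 1) / (61 + 2) = 246/63 = 82/21.

82/21


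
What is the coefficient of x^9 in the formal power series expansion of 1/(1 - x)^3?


The expansion 1/(1 - x)^r = sum_{k>=0} C(k + r - 1, r - 1) x^k follows from the multiset / negative-binomial theorem (or from repeated differentiation of the geometric series).
For r = 3 and k = 9:
C(11, 2) = 39916800 / (2 * 362880) = 55.

55


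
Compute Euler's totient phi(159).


phi(n) counts integers in [1, n] coprime to n. Using the multiplicative formula phi(n) = n * prod_{p | n} (1 - 1/p):
159 = 3 * 53, so
phi(159) = 159 * (1 - 1/3) * (1 - 1/53) = 104.

104


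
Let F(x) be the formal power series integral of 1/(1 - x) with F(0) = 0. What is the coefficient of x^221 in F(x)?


1/(1 - x) = sum_{k>=0} x^k. Integrating termwise and using F(0) = 0 gives
F(x) = sum_{k>=0} x^(k+1) / (k+1) = sum_{m>=1} x^m / m = -ln(1 - x).
So the coefficient of x^221 is 1/221 = 1/221.

1/221


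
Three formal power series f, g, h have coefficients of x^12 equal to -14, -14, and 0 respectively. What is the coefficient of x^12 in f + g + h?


Series addition is componentwise:
-14 + -14 + 0
= -28

-28


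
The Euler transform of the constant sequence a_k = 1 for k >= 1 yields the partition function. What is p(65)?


The Euler transform converts the sequence a_k = 1 into the number of integer partitions.
Using the recurrence or dynamic programming:
p(65) = 2012558

2012558


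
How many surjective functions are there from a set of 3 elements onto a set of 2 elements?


By inclusion-exclusion on which target elements are missed, the number of surjections from an n-set onto a k-set is
surj(n, k) = sum_{j=0}^{k} (-1)^j C(k, j) (k - j)^n.
Equivalently surj(n, k) = k! * S(n, k), where S(n, k) is the Stirling number of the second kind.
For n = 3, k = 2:
S(3, 2) = 3, so
surj = 2! * 3 = 2 * 3 = 6.

6


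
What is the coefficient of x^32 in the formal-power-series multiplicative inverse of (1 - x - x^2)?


Let the inverse be f(x) = sum_{k>=0} a_k x^k. From f(x) * (1 - x - x^2) = 1 and matching coefficients:
 x^0: a_0 = 1.
 x^1: a_1 - a_0 = 0, so a_1 = 1.
 x^k (k >= 2): a_k - a_{k-1} - a_{k-2} = 0, i.e. a_k = a_{k-1} + a_{k-2}.
This is the Fibonacci-type recurrence shifted so that a_0 = a_1 = 1.
Iterating: a_0=1, a_1=1, a_2=2, a_3=3, a_4=5, a_5=8, a_6=13, a_7=21, a_8=34, a_9=55, ...
a_32 = 3524578.

3524578


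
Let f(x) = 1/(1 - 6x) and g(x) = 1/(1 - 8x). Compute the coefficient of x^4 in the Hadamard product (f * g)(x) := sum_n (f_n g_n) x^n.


f has coefficients f_k = 6^k and g has coefficients g_k = 8^k, so the Hadamard product has coefficient (f*g)_k = 6^k * 8^k = 48^k.
For k = 4: 48^4 = 5308416.

5308416


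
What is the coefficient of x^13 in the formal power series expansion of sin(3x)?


The Maclaurin series is sin(t) = sum_{k>=0} (-1)^k t^(2k+1) / (2k+1)!, so substituting t = 3x, only odd powers of x are nonzero, with coefficient of x^(2k+1) equal to (-1)^k 3^(2k+1) / (2k+1)!.
Write 13 = 2*6 + 1, giving the coefficient (-1)^6 * 3^13 / 13! = 1594323/6227020800 = 6561/25625600.

6561/25625600


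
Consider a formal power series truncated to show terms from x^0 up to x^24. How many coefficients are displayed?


From x^0 to x^24 inclusive, the count is 24 - 0 + 1 = 25.

25


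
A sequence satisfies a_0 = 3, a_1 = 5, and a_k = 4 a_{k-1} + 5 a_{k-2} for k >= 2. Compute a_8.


The characteristic equation is t^2 - 4 t - 5 = 0, with roots r_1 = 5 and r_2 = -1 (so c_1 = r_1 + r_2, c_2 = -r_1 r_2 as required).
One can use the closed form a_n = A r_1^n + B r_2^n, but direct iteration is more reliable:
a_0 = 3, a_1 = 5, a_2 = 35, a_3 = 165, a_4 = 835, a_5 = 4165, a_6 = 20835, a_7 = 104165, a_8 = 520835.
So a_8 = 520835.

520835


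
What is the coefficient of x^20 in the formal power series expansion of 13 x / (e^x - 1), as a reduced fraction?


The exponential generating function for Bernoulli numbers is
x / (e^x - 1) = sum_{k>=0} B_k x^k / k!.
So the coefficient of x^20 in 13 x / (e^x - 1) is 13 B_20 / 20!.
Computing: B_20 = -174611/330, 20! = 2432902008176640000, giving
13 * -174611/330 / 2432902008176640000 = -174611/61758281746022400000.

-174611/61758281746022400000


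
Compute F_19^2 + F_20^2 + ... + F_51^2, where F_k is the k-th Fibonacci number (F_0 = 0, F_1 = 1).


There is a standard identity sum_{k=0}^{N} F_k^2 = F_N * F_{N+1} (proved inductively from the telescoping relation F_k^2 = F_k F_{k+1} - F_{k-1} F_k). Then
sum_{k=19}^{51} F_k^2 = F_51 F_52 - F_18 F_19.
Computing: F_51 = 20365011074, F_52 = 32951280099, F_18 = 2584, F_19 = 4181.
Sum = 20365011074 * 32951280099 - 2584 * 4181 = 671053184118600012622.

671053184118600012622


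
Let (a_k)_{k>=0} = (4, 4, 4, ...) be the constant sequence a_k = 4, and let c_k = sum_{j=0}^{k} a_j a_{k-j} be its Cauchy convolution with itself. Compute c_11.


Since a_j = 4 for all j >= 0, the convolution sum becomes
c_k = sum_{j=0}^{k} 4 * 4 = 16 * (k + 1).
Equivalently, the generating function of (a_k) is 4/(1 - x) and its square is 16/(1 - x)^2 = sum_{k>=0} 16(k + 1) x^k.
For k = 11: 16 * 12 = 192.

192


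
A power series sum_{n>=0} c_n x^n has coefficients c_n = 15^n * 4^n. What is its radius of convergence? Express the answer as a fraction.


By the root test (Cauchy-Hadamard), the radius is R = 1 / limsup_n |c_n|^(1/n).
Here |c_n|^(1/n) = (15^n * 4^n)^(1/n) = 15 * 4 = 60 for all n.
So R = 1/60 = 1/60.

1/60


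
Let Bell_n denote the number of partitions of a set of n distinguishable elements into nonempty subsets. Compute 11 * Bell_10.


Bell_10 can be computed from the Bell triangle or from Dobinski's identity Bell_n = (1/e) * sum_{k>=0} k^n / k!.
Computing Bell_10 = 115975.
Then 11 * 115975 = 1275725.

1275725


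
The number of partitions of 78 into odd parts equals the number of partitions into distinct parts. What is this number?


Computing partitions of 78 into odd parts (1, 3, 5, ...):
Using the generating function prod_{k>=0} 1/(1-x^(2k+1)),
the count is 64234

64234


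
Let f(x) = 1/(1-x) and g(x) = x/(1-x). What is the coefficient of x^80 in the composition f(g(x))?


First simplify the composition: f(g(x)) = 1/(1 - x/(1-x)) = (1-x)/((1-x) - x) = (1-x)/(1-2x).
Now extract the coefficient. Write (1-x)/(1-2x) = 1/(1-2x) - x/(1-2x).
The coefficient of x^n in 1/(1-2x) is 2^n, and in x/(1-2x) is 2^(n-1) (for n >= 1).
So the coefficient of x^80 is 2^80 - 2^79 = 1208925819614629174706176 - 604462909807314587353088 = 604462909807314587353088.

604462909807314587353088


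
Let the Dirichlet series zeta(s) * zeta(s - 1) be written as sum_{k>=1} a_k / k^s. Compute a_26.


Convolution gives a_k = sum_{d | k} d * 1 = sum_{d | k} d = sigma(k), the sum of positive divisors of k.
For k = 26, the divisors are 1, 2, 13, 26, so
sigma(26) = 1 + 2 + 13 + 26 = 42.

42


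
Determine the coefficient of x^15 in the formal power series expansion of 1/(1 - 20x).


The geometric series identity gives 1/(1 - c x) = sum_{k>=0} c^k x^k, so the coefficient of x^k is c^k.
Here c = 20 and k = 15.
Computing: 20^15 = 32768000000000000000

32768000000000000000


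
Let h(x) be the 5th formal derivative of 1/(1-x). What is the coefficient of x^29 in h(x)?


Differentiating 5 times: d^5/dx^5 [1/(1-x)] = 5!/(1-x)^6.
The expansion 1/(1-x)^6 = sum_{k>=0} C(k+5, 5) x^k, so the coefficient of x^n in 5!/(1-x)^6 is 5! * C(n+5, 5).
For n = 29: 120 * C(34, 5) = 120 * 278256 = 33390720

33390720


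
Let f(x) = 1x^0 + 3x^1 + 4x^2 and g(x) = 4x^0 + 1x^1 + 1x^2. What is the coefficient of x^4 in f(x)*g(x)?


Cauchy product at x^4:
4*1
= 4

4


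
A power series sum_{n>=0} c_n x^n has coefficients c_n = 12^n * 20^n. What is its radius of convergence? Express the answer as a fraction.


By the root test (Cauchy-Hadamard), the radius is R = 1 / limsup_n |c_n|^(1/n).
Here |c_n|^(1/n) = (12^n * 20^n)^(1/n) = 12 * 20 = 240 for all n.
So R = 1/240 = 1/240.

1/240


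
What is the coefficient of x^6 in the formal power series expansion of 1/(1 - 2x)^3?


The general identity 1/(1 - c x)^r = sum_{k>=0} c^k C(k + r - 1, r - 1) x^k follows by substituting y = c x into 1/(1 - y)^r = sum_{k>=0} C(k + r - 1, r - 1) y^k.
For c = 2, r = 3, k = 6:
2^6 * C(8, 2) = 64 * 28 = 1792.

1792


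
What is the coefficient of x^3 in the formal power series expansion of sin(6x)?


The Maclaurin series is sin(t) = sum_{k>=0} (-1)^k t^(2k+1) / (2k+1)!, so substituting t = 6x, only odd powers of x are nonzero, with coefficient of x^(2k+1) equal to (-1)^k 6^(2k+1) / (2k+1)!.
Write 3 = 2*1 + 1, giving the coefficient (-1)^1 * 6^3 / 3! = -216/6 = -36.

-36


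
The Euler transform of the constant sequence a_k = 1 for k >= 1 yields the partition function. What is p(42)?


The Euler transform converts the sequence a_k = 1 into the number of integer partitions.
Using the recurrence or dynamic programming:
p(42) = 53174

53174


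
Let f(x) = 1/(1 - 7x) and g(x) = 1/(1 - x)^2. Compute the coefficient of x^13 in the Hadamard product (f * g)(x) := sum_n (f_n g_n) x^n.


f has coefficients f_k = 7^k. For g = 1/(1 - x)^2 the coefficient is g_k = C(k + 1, 1) = k + 1. The Hadamard coefficient is (f * g)_k = 7^k * (k + 1).
For k = 13: 7^13 * 14 = 96889010407 * 14 = 1356446145698.

1356446145698


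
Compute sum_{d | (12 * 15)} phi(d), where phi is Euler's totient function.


First, 12 * 15 = 180. One classical identity is sum_{d | n} phi(d) = n (each k in [1, n] has a unique gcd with n, and among the k's with gcd(k, n) = n/d there are phi(d) of them). So the sum equals 180. We also verify directly:
Divisors of 180: 1, 2, 3, 4, 5, 6, 9, 10, 12, 15, 18, 20, 30, 36, 45, 60, 90, 180.
phi values: 1, 1, 2, 2, 4, 2, 6, 4, 4, 8, 6, 8, 8, 12, 24, 16, 24, 48.
Sum = 180.

180


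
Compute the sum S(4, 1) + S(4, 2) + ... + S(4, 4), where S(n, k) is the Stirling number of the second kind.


By definition, S(n, k) counts partitions of an n-set into exactly k nonempty blocks.
Computing row n = 4 for k = 1..4:
S(4, k): 1, 7, 6, 1
Sum = 15. (This equals Bell_4 since the sum runs over all k.)

15


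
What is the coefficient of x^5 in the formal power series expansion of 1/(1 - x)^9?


The negative binomial / multiset identity is
1/(1 - x)^r = sum_{k>=0} C(k + r - 1, r - 1) x^k.
Here r = 9 and k = 5, so the coefficient is
C(5 + 8, 8) = C(13, 8)
= 1287

1287


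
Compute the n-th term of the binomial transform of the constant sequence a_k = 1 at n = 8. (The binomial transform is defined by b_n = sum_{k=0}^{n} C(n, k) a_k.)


With a_k = 1 for all k, b_n = sum_{k=0}^{n} C(n, k) = 2^n by the binomial theorem.
For n = 8: 2^8 = 256.

256


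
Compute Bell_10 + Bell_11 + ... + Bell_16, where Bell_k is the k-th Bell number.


Recall Bell_k counts set partitions of a k-set (with Bell_0 = 1 by convention).
Bell_10 through Bell_16: 115975, 678570, 4213597, 27644437, 190899322, 1382958545, 10480142147
Sum = 115975 + 678570 + 4213597 + 27644437 + 190899322 + 1382958545 + 10480142147 = 12086652593.

12086652593


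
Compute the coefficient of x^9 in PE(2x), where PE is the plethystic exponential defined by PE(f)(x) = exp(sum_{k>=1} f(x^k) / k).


With f(x) = 2x, the exponent is sum_{k>=1} 2 x^k / k = 2 * (-ln(1 - x)). Exponentiating:
PE(2x) = exp(-2 ln(1 - x)) = 1/(1 - x)^2.
By the negative binomial expansion, [x^n] 1/(1 - x)^2 = C(n + 1, 1).
For n = 9: C(10, 1) = 10.

10


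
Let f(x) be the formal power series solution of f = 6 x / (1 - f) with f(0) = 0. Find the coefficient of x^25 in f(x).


Apply Lagrange inversion: f = 6 x * phi(f) with phi(t) = 1/(1 - t), so
[x^n] f = 6^n * (1/n) [t^(n-1)] phi(t)^n = 6^n * (1/n) [t^(n-1)] (1 - t)^(-n) = 6^n * (1/n) C(2n - 2, n - 1) = 6^n * C_{n-1}.
For n = 25: C_24 = C(48, 24) / 25 = 32247603683100/25 = 1289904147324.
With the 6^25 = 28430288029929701376 factor, the coefficient is 28430288029929701376 * 1289904147324 = 36672346439422195245071229517824.

36672346439422195245071229517824


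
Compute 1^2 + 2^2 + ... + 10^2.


This power sum has a closed form given by Faulhaber's formula
sum_{k=1}^{m} k^p = (1 / (p + 1)) * sum_{j=0}^{p} C(p + 1, j) B_j m^(p + 1 - j),
but for small m direct computation is fastest:
1 + 4 + 9 + 16 + 25 + 36 + 49 + 64 + 81 + 100 = 385.

385


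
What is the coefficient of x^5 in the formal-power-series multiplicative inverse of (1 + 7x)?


The inverse is 1/(1 + 7x). Apply the geometric identity 1/(1 - y) = sum_{k>=0} y^k with y = -7x:
1/(1 + 7x) = sum_{k>=0} (-7)^k x^k.
So the coefficient of x^5 is (-7)^5 = -16807.

-16807


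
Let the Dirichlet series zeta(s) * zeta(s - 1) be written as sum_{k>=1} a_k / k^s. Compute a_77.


Convolution gives a_k = sum_{d | k} d * 1 = sum_{d | k} d = sigma(k), the sum of positive divisors of k.
For k = 77, the divisors are 1, 7, 11, 77, so
sigma(77) = 1 + 7 + 11 + 77 = 96.

96


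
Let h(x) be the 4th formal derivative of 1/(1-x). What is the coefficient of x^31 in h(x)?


Differentiating 4 times: d^4/dx^4 [1/(1-x)] = 4!/(1-x)^5.
The expansion 1/(1-x)^5 = sum_{k>=0} C(k+4, 4) x^k, so the coefficient of x^n in 4!/(1-x)^5 is 4! * C(n+4, 4).
For n = 31: 24 * C(35, 4) = 24 * 52360 = 1256640

1256640


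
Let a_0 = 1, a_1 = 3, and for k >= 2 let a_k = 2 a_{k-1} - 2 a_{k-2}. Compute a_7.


Iterating the recurrence forward:
a_0 = 1
a_1 = 3
a_2 = 2*3 - 2*1 = 4
a_3 = 2*4 - 2*3 = 2
a_4 = 2*2 - 2*4 = -4
a_5 = 2*-4 - 2*2 = -12
a_6 = 2*-12 - 2*-4 = -16
a_7 = 2*-16 - 2*-12 = -8
So a_7 = -8.

-8


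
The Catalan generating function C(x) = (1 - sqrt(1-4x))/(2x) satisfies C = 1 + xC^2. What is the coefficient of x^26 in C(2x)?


Substituting x -> 2x scales the n-th coefficient by 2^n, so [x^26] C(2x) = 2^26 * C_26.
C_26 = C(2*26, 26)/(27) = 495918532948104/27 = 18367353072152.
So 2^26 * 18367353072152 = 67108864 * 18367353072152 = 1232612199359030755328.

1232612199359030755328


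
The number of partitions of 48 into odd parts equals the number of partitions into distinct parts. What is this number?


Computing partitions of 48 into odd parts (1, 3, 5, ...):
Using the generating function prod_{k>=0} 1/(1-x^(2k+1)),
the count is 2910

2910


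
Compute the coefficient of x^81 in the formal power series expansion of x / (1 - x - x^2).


Let f(x) = sum_{k>=0} a_k x^k. Multiplying f(x) * (1 - x - x^2) = x and matching coefficients gives a_0 = 0, a_1 = 1, and a_k = a_{k-1} + a_{k-2} for k >= 2. These are the Fibonacci numbers F_k.
Iterating from F_0 = 0, F_1 = 1:
F_0=0, F_1=1, F_2=1, F_3=2, F_4=3, F_5=5, F_6=8, F_7=13, F_8=21, F_9=34, ...
F_81 = 37889062373143906.

37889062373143906


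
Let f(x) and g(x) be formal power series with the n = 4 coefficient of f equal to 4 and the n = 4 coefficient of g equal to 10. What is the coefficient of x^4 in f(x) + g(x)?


Addition of formal power series is termwise.
The coefficient of x^4 in f + g = 4 + 10
= 14

14


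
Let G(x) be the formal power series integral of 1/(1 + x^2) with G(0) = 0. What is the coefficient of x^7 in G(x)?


1/(1 + x^2) = sum_{j>=0} (-1)^j x^(2j). Integrating termwise with G(0) = 0:
G(x) = sum_{j>=0} (-1)^j x^(2j+1) / (2j+1) = arctan(x).
Only odd powers are nonzero. For x^7 write 7 = 2*3 + 1, giving
(-1)^3 / 7 = -1/7 = -1/7.

-1/7


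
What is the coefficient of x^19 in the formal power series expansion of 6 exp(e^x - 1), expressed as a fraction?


exp(e^x - 1) is the exponential generating function for the Bell numbers Bell_k: exp(e^x - 1) = sum_{k>=0} Bell_k x^k / k!.
So the coefficient of x^19 in 6 exp(e^x - 1) is 6 Bell_19 / 19!.
Computing: Bell_19 = 5832742205057 and 19! = 121645100408832000, giving
6 * 5832742205057/121645100408832000 = 5832742205057/20274183401472000.

5832742205057/20274183401472000


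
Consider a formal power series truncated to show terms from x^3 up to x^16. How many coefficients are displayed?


From x^3 to x^16 inclusive, the count is 16 - 3 + 1 = 14.

14


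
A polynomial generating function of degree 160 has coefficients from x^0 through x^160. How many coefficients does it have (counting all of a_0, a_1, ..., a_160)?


A polynomial of degree 160 takes the form a_0 + a_1 x + ... + a_160 x^160.
The number of coefficients is 160 + 1 = 161.

161


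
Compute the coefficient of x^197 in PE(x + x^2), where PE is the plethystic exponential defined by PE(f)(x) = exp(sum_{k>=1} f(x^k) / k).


With f(x) = x + x^2, the exponent is sum_{k>=1} (x^k + x^(2k)) / k = -ln(1 - x) - ln(1 - x^2). Exponentiating:
PE(x + x^2) = 1 / ((1 - x)(1 - x^2)).
This is the generating function for partitions of n into parts of size 1 or 2. The number of 2's can be any j in 0..98, and the rest are 1's, so
[x^197] = floor(197/2) + 1 = 99.

99


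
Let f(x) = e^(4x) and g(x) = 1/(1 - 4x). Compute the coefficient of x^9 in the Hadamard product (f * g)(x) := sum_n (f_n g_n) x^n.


Expanding: f_k = 4^k/k! (from e^(4x)) and g_k = 4^k (from 1/(1 - 4x)). So the Hadamard coefficient (f * g)_k = 4^k 4^k / k! = (16)^k / k!.
For k = 9: 16^9/9! = 68719476736/362880 = 536870912/2835.

536870912/2835


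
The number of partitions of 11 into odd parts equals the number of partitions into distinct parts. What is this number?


Computing partitions of 11 into odd parts (1, 3, 5, ...):
Using the generating function prod_{k>=0} 1/(1-x^(2k+1)),
the count is 12

12


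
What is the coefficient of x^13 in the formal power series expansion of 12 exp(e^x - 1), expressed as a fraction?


exp(e^x - 1) is the exponential generating function for the Bell numbers Bell_k: exp(e^x - 1) = sum_{k>=0} Bell_k x^k / k!.
So the coefficient of x^13 in 12 exp(e^x - 1) is 12 Bell_13 / 13!.
Computing: Bell_13 = 27644437 and 13! = 6227020800, giving
12 * 27644437/6227020800 = 27644437/518918400.

27644437/518918400


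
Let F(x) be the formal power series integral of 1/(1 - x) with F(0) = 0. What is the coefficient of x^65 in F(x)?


1/(1 - x) = sum_{k>=0} x^k. Integrating termwise and using F(0) = 0 gives
F(x) = sum_{k>=0} x^(k+1) / (k+1) = sum_{m>=1} x^m / m = -ln(1 - x).
So the coefficient of x^65 is 1/65 = 1/65.

1/65


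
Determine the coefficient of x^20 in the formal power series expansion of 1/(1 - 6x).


The geometric series identity gives 1/(1 - c x) = sum_{k>=0} c^k x^k, so the coefficient of x^k is c^k.
Here c = 6 and k = 20.
Computing: 6^20 = 3656158440062976

3656158440062976


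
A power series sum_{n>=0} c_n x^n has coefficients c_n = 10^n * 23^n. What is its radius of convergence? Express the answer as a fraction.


By the root test (Cauchy-Hadamard), the radius is R = 1 / limsup_n |c_n|^(1/n).
Here |c_n|^(1/n) = (10^n * 23^n)^(1/n) = 10 * 23 = 230 for all n.
So R = 1/230 = 1/230.

1/230


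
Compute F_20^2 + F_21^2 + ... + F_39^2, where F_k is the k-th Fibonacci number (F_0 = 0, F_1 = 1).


There is a standard identity sum_{k=0}^{N} F_k^2 = F_N * F_{N+1} (proved inductively from the telescoping relation F_k^2 = F_k F_{k+1} - F_{k-1} F_k). Then
sum_{k=20}^{39} F_k^2 = F_39 F_40 - F_19 F_20.
Computing: F_39 = 63245986, F_40 = 102334155, F_19 = 4181, F_20 = 6765.
Sum = 63245986 * 102334155 - 4181 * 6765 = 6472224506167365.

6472224506167365


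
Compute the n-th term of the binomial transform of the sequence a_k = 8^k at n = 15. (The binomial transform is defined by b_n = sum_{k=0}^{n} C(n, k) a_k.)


With a_k = 8^k, b_n = sum_{k=0}^{n} C(n, k) 8^k = (1 + 8)^n by the binomial theorem.
For n = 15: (1 + 8)^15 = 9^15 = 205891132094649.

205891132094649


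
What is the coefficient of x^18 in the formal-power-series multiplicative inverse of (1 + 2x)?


The inverse is 1/(1 + 2x). Apply the geometric identity 1/(1 - y) = sum_{k>=0} y^k with y = -2x:
1/(1 + 2x) = sum_{k>=0} (-2)^k x^k.
So the coefficient of x^18 is (-2)^18 = 262144.

262144


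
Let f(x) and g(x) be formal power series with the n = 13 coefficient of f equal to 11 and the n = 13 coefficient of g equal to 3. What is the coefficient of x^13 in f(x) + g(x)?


Addition of formal power series is termwise.
The coefficient of x^13 in f + g = 11 + 3
= 14

14


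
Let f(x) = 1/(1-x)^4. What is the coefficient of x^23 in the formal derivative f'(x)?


Differentiate: d/dx [ 1/(1-x)^r ] = r / (1-x)^(r+1).
Here r = 4, so f'(x) = 4 / (1-x)^5.
The expansion of 1/(1-x)^(r+1) has coefficient of x^n equal to C(n+r, r).
So the coefficient of x^23 in f'(x) is
4 * C(27, 4) = 4 * 17550 = 70200

70200


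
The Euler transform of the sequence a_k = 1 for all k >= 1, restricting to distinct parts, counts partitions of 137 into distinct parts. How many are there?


Partitions of 137 into distinct parts can be computed via generating function.
Product (1+x)(1+x^2)(1+x^3)...
The coefficient of x^137 = 7755776

7755776


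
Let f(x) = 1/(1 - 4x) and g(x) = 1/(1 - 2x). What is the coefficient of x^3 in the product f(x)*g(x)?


The coefficient of x^n in f*g is the Cauchy product: sum_{k=0}^{n} a^k * b^(n-k).
With a=4, b=2, n=3:
sum_{k=0}^{3} 4^k * 2^(3-k)
= 120

120


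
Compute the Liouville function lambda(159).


The Liouville function is lambda(k) = (-1)^Omega(k), where Omega(k) counts the prime factors of k with multiplicity.
Factoring: 159 = 3 * 53, so Omega(159) = 2.
lambda(159) = (-1)^2 = 1.

1


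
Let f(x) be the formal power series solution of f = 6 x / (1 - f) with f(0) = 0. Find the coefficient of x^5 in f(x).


Apply Lagrange inversion: f = 6 x * phi(f) with phi(t) = 1/(1 - t), so
[x^n] f = 6^n * (1/n) [t^(n-1)] phi(t)^n = 6^n * (1/n) [t^(n-1)] (1 - t)^(-n) = 6^n * (1/n) C(2n - 2, n - 1) = 6^n * C_{n-1}.
For n = 5: C_4 = C(8, 4) / 5 = 70/5 = 14.
With the 6^5 = 7776 factor, the coefficient is 7776 * 14 = 108864.

108864


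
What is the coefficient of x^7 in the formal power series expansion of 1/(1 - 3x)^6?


The general identity 1/(1 - c x)^r = sum_{k>=0} c^k C(k + r - 1, r - 1) x^k follows by substituting y = c x into 1/(1 - y)^r = sum_{k>=0} C(k + r - 1, r - 1) y^k.
For c = 3, r = 6, k = 7:
3^7 * C(12, 5) = 2187 * 792 = 1732104.

1732104


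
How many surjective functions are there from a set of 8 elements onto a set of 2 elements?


By inclusion-exclusion on which target elements are missed, the number of surjections from an n-set onto a k-set is
surj(n, k) = sum_{j=0}^{k} (-1)^j C(k, j) (k - j)^n.
Equivalently surj(n, k) = k! * S(n, k), where S(n, k) is the Stirling number of the second kind.
For n = 8, k = 2:
S(8, 2) = 127, so
surj = 2! * 127 = 2 * 127 = 254.

254


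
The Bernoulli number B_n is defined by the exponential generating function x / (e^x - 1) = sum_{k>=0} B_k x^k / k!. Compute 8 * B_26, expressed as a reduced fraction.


Bernoulli numbers can also be computed recursively via B_0 = 1 and sum_{j=0}^{m} C(m+1, j) B_j = 0 for m >= 1. Odd-index Bernoulli numbers vanish for k >= 3.
Computing B_26 = 8553103/6, so 8 * B_26 = 8 * 8553103/6 = 34212412/3.

34212412/3


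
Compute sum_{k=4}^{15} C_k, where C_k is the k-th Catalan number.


C_4 through C_15: 14, 42, 132, 429, 1430, 4862, 16796, 58786, 208012, 742900, 2674440, 9694845
Sum = 14 + 42 + 132 + 429 + 1430 + 4862 + 16796 + 58786 + 208012 + 742900 + 2674440 + 9694845
= 13402688

13402688


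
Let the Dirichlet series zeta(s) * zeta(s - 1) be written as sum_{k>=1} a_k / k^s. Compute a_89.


Convolution gives a_k = sum_{d | k} d * 1 = sum_{d | k} d = sigma(k), the sum of positive divisors of k.
For k = 89, the divisors are 1, 89, so
sigma(89) = 1 + 89 = 90.

90


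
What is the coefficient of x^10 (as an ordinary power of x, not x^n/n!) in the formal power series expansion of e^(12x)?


The exponential series is e^y = sum_{k>=0} y^k / k!. Substituting y = 12x gives
e^(12x) = sum_{k>=0} 12^k x^k / k!.
So the coefficient of x^n is a^n/n! with a = 12, n = 10:
12^10 / 10! = 61917364224/3628800 = 2985984/175

2985984/175


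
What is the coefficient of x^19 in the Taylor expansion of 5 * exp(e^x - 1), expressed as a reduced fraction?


exp(e^x - 1) = sum_{k>=0} Bell_k x^k / k!, where Bell_k is the k-th Bell number.
So the coefficient of x^19 is 5 * Bell_19 / 19!.
Computing: Bell_19 = 5832742205057 and 19! = 121645100408832000, giving
5 * 5832742205057/121645100408832000 = 5832742205057/24329020081766400.

5832742205057/24329020081766400


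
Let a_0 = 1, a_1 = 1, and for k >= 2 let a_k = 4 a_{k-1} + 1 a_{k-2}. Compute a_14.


Iterating the recurrence forward:
a_0 = 1
a_1 = 1
a_2 = 4*1 + 1*1 = 5
a_3 = 4*5 + 1*1 = 21
a_4 = 4*21 + 1*5 = 89
a_5 = 4*89 + 1*21 = 377
a_6 = 4*377 + 1*89 = 1597
a_7 = 4*1597 + 1*377 = 6765
a_8 = 4*6765 + 1*1597 = 28657
a_9 = 4*28657 + 1*6765 = 121393
a_10 = 4*121393 + 1*28657 = 514229
a_11 = 4*514229 + 1*121393 = 2178309
a_12 = 4*2178309 + 1*514229 = 9227465
a_13 = 4*9227465 + 1*2178309 = 39088169
a_14 = 4*39088169 + 1*9227465 = 165580141
So a_14 = 165580141.

165580141


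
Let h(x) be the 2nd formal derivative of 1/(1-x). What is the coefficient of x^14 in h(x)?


Differentiating 2 times: d^2/dx^2 [1/(1-x)] = 2!/(1-x)^3.
The expansion 1/(1-x)^3 = sum_{k>=0} C(k+2, 2) x^k, so the coefficient of x^n in 2!/(1-x)^3 is 2! * C(n+2, 2).
For n = 14: 2 * C(16, 2) = 2 * 120 = 240

240


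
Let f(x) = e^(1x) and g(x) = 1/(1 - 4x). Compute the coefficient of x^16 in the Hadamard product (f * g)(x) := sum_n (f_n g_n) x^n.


Expanding: f_k = 1^k/k! (from e^(1x)) and g_k = 4^k (from 1/(1 - 4x)). So the Hadamard coefficient (f * g)_k = 1^k 4^k / k! = (4)^k / k!.
For k = 16: 4^16/16! = 4294967296/20922789888000 = 131072/638512875.

131072/638512875


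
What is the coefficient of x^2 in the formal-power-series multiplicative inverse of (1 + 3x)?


The inverse is 1/(1 + 3x). Apply the geometric identity 1/(1 - y) = sum_{k>=0} y^k with y = -3x:
1/(1 + 3x) = sum_{k>=0} (-3)^k x^k.
So the coefficient of x^2 is (-3)^2 = 9.

9


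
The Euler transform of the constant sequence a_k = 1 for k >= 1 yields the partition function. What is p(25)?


The Euler transform converts the sequence a_k = 1 into the number of integer partitions.
Using the recurrence or dynamic programming:
p(25) = 1958

1958


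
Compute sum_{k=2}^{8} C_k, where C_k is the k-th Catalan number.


C_2 through C_8: 2, 5, 14, 42, 132, 429, 1430
Sum = 2 + 5 + 14 + 42 + 132 + 429 + 1430
= 2054

2054


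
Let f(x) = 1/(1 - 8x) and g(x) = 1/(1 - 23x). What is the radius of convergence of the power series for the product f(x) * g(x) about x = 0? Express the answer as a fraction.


The radius of 1/(1 - 8x) is 1/8 (nearest singularity at x = 1/8), and the radius of 1/(1 - 23x) is 1/23.
The product f(x)*g(x) = 1/((1 - 8x)(1 - 23x)) has singularities at both 1/8 and 1/23, so its radius of convergence is the distance to the nearest one:
min(1/8, 1/23) = 1/23.

1/23


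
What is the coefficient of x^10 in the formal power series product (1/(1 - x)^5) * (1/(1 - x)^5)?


Combine the factors: (1/(1 - x)^5) * (1/(1 - x)^5) = 1/(1 - x)^10.
Then use 1/(1 - x)^r = sum_{k>=0} C(k + r - 1, r - 1) x^k with r = 10 and k = 10:
C(19, 9) = 92378.

92378


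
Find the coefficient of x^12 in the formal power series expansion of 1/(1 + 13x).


Write 1/(1 + c x) = 1/(1 - (-c) x) and apply the geometric-series identity
1/(1 - y) = sum_{k>=0} y^k to get 1/(1 + c x) = sum_{k>=0} (-c)^k x^k.
So the coefficient of x^k is (-c)^k = (-1)^k * c^k.
Here c = 13 and k = 12:
(-13)^12 = 1 * 23298085122481 = 23298085122481

23298085122481


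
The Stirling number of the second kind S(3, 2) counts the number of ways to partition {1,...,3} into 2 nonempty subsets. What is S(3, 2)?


Using the explicit formula S(n,k) = (1/k!) sum_{j=0}^{k} (-1)^(k-j) C(k,j) j^n:
S(3, 2) = 3
Equivalently, S(n,k) is n! times the coefficient of x^n in the EGF (e^x - 1)^k / k!.

3


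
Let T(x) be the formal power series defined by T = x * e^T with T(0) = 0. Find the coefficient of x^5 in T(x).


Apply the Lagrange inversion formula: if T = x * phi(T) with phi(t) = e^t, then
[x^n] T = (1/n) [t^(n-1)] phi(t)^n = (1/n) [t^(n-1)] e^(n t) = (1/n) * n^(n-1) / (n-1)! = n^(n-1) / n!.
When c = 1 this is the Cayley count of rooted labeled trees on n vertices, divided by n!.
For n = 5: 5^4 / 5! = 625/120 = 125/24.

125/24


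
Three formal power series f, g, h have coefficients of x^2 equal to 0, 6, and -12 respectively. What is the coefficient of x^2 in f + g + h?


Series addition is componentwise:
0 + 6 + -12
= -6

-6


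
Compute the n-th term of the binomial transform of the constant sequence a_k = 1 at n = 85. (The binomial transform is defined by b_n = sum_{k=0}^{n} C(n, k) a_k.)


With a_k = 1 for all k, b_n = sum_{k=0}^{n} C(n, k) = 2^n by the binomial theorem.
For n = 85: 2^85 = 38685626227668133590597632.

38685626227668133590597632


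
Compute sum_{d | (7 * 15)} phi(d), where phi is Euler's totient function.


First, 7 * 15 = 105. One classical identity is sum_{d | n} phi(d) = n (each k in [1, n] has a unique gcd with n, and among the k's with gcd(k, n) = n/d there are phi(d) of them). So the sum equals 105. We also verify directly:
Divisors of 105: 1, 3, 5, 7, 15, 21, 35, 105.
phi values: 1, 2, 4, 6, 8, 12, 24, 48.
Sum = 105.

105


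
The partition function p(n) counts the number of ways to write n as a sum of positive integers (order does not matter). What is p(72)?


Using the generating function prod_{k>=1} 1/(1-x^k), we compute p(72).
By dynamic programming over parts 1 through 72:
p(72) = 5392783

5392783


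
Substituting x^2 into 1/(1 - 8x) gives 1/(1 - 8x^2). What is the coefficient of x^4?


The coefficient of x^(2m) in 1/(1 - 8x^2) is 8^m.
With n = 4 = 2*2, the coefficient is 8^2 = 64.

64


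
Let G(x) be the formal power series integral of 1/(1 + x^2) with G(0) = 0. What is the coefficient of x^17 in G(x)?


1/(1 + x^2) = sum_{j>=0} (-1)^j x^(2j). Integrating termwise with G(0) = 0:
G(x) = sum_{j>=0} (-1)^j x^(2j+1) / (2j+1) = arctan(x).
Only odd powers are nonzero. For x^17 write 17 = 2*8 + 1, giving
(-1)^8 / 17 = 1/17 = 1/17.

1/17


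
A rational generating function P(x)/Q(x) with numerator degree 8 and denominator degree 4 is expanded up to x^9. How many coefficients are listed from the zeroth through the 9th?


Expanding up to x^9 gives the coefficients for x^0, x^1, ..., x^9.
That is 9 + 1 = 10 coefficients in total.

10


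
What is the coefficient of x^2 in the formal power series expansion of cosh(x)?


The Maclaurin series is cosh(t) = sum_{m>=0} t^(2m) / (2m)!, so substituting t = x, only even powers of x are nonzero, with coefficient of x^(2m) equal to 1 / (2m)!.
For x^2 the coefficient is 1/2! = 1/2 = 1/2.

1/2


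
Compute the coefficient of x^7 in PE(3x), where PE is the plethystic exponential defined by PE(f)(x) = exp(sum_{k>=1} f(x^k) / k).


With f(x) = 3x, the exponent is sum_{k>=1} 3 x^k / k = 3 * (-ln(1 - x)). Exponentiating:
PE(3x) = exp(-3 ln(1 - x)) = 1/(1 - x)^3.
By the negative binomial expansion, [x^n] 1/(1 - x)^3 = C(n + 2, 2).
For n = 7: C(9, 2) = 36.

36


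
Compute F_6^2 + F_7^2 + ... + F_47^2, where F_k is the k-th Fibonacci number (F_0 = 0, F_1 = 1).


There is a standard identity sum_{k=0}^{N} F_k^2 = F_N * F_{N+1} (proved inductively from the telescoping relation F_k^2 = F_k F_{k+1} - F_{k-1} F_k). Then
sum_{k=6}^{47} F_k^2 = F_47 F_48 - F_5 F_6.
Computing: F_47 = 2971215073, F_48 = 4807526976, F_5 = 5, F_6 = 8.
Sum = 2971215073 * 4807526976 - 5 * 8 = 14284196614945309208.

14284196614945309208


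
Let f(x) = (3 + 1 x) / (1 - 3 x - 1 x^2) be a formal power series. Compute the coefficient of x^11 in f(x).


Write f(x) = sum_{k>=0} a_k x^k. Multiplying both sides by 1 - 3 x - 1 x^2 gives
(1 - 3 x - 1 x^2) sum_{k>=0} a_k x^k = 3 + 1 x.
Matching coefficients:
 x^0: a_0 = 3
 x^1: a_1 - 3 a_0 = 1  =>  a_1 = 3*3 + 1 = 10
 x^k (k >= 2): a_k = 3 a_{k-1} + 1 a_{k-2}.
Iterating: a_2 = 33, a_3 = 109, a_4 = 360, a_5 = 1189, a_6 = 3927, a_7 = 12970, a_8 = 42837, a_9 = 141481, a_10 = 467280, a_11 = 1543321.
So the coefficient of x^11 is 1543321.

1543321


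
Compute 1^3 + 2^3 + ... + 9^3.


This power sum has a closed form given by Faulhaber's formula
sum_{k=1}^{m} k^p = (1 / (p + 1)) * sum_{j=0}^{p} C(p + 1, j) B_j m^(p + 1 - j),
but for small m direct computation is fastest:
1 + 8 + 27 + 64 + 125 + 216 + 343 + 512 + 729 = 2025.

2025


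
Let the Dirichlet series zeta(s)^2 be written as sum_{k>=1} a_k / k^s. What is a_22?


The Dirichlet convolution of the constant function 1 with itself gives (1 * 1)(k) = sum_{d | k} 1 = d(k), the number of positive divisors of k.
Since zeta(s) = sum_{k>=1} 1/k^s, we have zeta(s)^2 = sum_{k>=1} d(k)/k^s, so a_k = d(k).
For k = 22: the divisors are 1, 2, 11, 22.
Count = 4.

4


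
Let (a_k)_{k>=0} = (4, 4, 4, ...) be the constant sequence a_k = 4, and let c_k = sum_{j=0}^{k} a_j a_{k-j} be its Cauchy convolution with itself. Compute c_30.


Since a_j = 4 for all j >= 0, the convolution sum becomes
c_k = sum_{j=0}^{k} 4 * 4 = 16 * (k + 1).
Equivalently, the generating function of (a_k) is 4/(1 - x) and its square is 16/(1 - x)^2 = sum_{k>=0} 16(k + 1) x^k.
For k = 30: 16 * 31 = 496.

496


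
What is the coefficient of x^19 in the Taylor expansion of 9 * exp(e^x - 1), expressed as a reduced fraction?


exp(e^x - 1) = sum_{k>=0} Bell_k x^k / k!, where Bell_k is the k-th Bell number.
So the coefficient of x^19 is 9 * Bell_19 / 19!.
Computing: Bell_19 = 5832742205057 and 19! = 121645100408832000, giving
9 * 5832742205057/121645100408832000 = 5832742205057/13516122267648000.

5832742205057/13516122267648000


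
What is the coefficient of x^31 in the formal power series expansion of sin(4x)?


The Maclaurin series is sin(t) = sum_{k>=0} (-1)^k t^(2k+1) / (2k+1)!, so substituting t = 4x, only odd powers of x are nonzero, with coefficient of x^(2k+1) equal to (-1)^k 4^(2k+1) / (2k+1)!.
Write 31 = 2*15 + 1, giving the coefficient (-1)^15 * 4^31 / 31! = -4611686018427387904/8222838654177922817725562880000000 = -68719476736/122529844256906551386796875.

-68719476736/122529844256906551386796875


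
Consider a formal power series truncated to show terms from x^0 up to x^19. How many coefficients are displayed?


From x^0 to x^19 inclusive, the count is 19 - 0 + 1 = 20.

20


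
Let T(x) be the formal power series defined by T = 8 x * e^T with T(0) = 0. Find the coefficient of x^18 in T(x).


Apply the Lagrange inversion formula: if T = 8 x * phi(T) with phi(t) = e^t, then
[x^n] T = 8^n * (1/n) [t^(n-1)] phi(t)^n = 8^n * (1/n) [t^(n-1)] e^(n t) = 8^n * (1/n) * n^(n-1) / (n-1)! = 8^n * n^(n-1) / n!.
When c = 1 this is the Cayley count of rooted labeled trees on n vertices, divided by n!.
For n = 18: 8^18 * 18^17 / 18! = 18014398509481984 * 2185911559738696531968/6402373705728000 = 91580367978306252441724649472/14889875.

91580367978306252441724649472/14889875


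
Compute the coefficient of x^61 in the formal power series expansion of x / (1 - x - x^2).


Let f(x) = sum_{k>=0} a_k x^k. Multiplying f(x) * (1 - x - x^2) = x and matching coefficients gives a_0 = 0, a_1 = 1, and a_k = a_{k-1} + a_{k-2} for k >= 2. These are the Fibonacci numbers F_k.
Iterating from F_0 = 0, F_1 = 1:
F_0=0, F_1=1, F_2=1, F_3=2, F_4=3, F_5=5, F_6=8, F_7=13, F_8=21, F_9=34, ...
F_61 = 2504730781961.

2504730781961


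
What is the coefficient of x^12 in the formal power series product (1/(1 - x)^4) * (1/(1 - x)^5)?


Combine the factors: (1/(1 - x)^4) * (1/(1 - x)^5) = 1/(1 - x)^9.
Then use 1/(1 - x)^r = sum_{k>=0} C(k + r - 1, r - 1) x^k with r = 9 and k = 12:
C(20, 8) = 125970.

125970


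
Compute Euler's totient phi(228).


phi(n) counts integers in [1, n] coprime to n. Using the multiplicative formula phi(n) = n * prod_{p | n} (1 - 1/p):
228 = 2^2 * 3 * 19, so
phi(228) = 228 * (1 - 1/2) * (1 - 1/3) * (1 - 1/19) = 72.

72


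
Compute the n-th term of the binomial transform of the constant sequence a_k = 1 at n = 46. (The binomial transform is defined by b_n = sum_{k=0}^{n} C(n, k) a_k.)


With a_k = 1 for all k, b_n = sum_{k=0}^{n} C(n, k) = 2^n by the binomial theorem.
For n = 46: 2^46 = 70368744177664.

70368744177664


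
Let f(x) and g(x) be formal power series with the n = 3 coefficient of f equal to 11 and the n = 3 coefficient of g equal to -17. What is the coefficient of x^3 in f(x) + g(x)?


Addition of formal power series is termwise.
The coefficient of x^3 in f + g = 11 + -17
= -6

-6


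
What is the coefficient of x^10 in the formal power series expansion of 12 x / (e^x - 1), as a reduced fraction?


The exponential generating function for Bernoulli numbers is
x / (e^x - 1) = sum_{k>=0} B_k x^k / k!.
So the coefficient of x^10 in 12 x / (e^x - 1) is 12 B_10 / 10!.
Computing: B_10 = 5/66, 10! = 3628800, giving
12 * 5/66 / 3628800 = 1/3991680.

1/3991680


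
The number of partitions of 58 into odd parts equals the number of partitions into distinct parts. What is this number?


Computing partitions of 58 into odd parts (1, 3, 5, ...):
Using the generating function prod_{k>=0} 1/(1-x^(2k+1)),
the count is 8808

8808


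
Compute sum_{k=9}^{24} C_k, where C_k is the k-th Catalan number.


C_9 through C_24: 4862, 16796, 58786, 208012, 742900, 2674440, 9694845, 35357670, 129644790, 477638700, 1767263190, 6564120420, 24466267020, 91482563640, 343059613650, 1289904147324
Sum = 4862 + 16796 + 58786 + 208012 + 742900 + 2674440 + 9694845 + 35357670 + 129644790 + 477638700 + 1767263190 + 6564120420 + 24466267020 + 91482563640 + 343059613650 + 1289904147324
= 1757900017045

1757900017045


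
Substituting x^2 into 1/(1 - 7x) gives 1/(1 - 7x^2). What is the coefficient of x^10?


The coefficient of x^(2m) in 1/(1 - 7x^2) is 7^m.
With n = 10 = 2*5, the coefficient is 7^5 = 16807.

16807


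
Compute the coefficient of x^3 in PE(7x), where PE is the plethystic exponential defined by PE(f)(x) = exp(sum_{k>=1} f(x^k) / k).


With f(x) = 7x, the exponent is sum_{k>=1} 7 x^k / k = 7 * (-ln(1 - x)). Exponentiating:
PE(7x) = exp(-7 ln(1 - x)) = 1/(1 - x)^7.
By the negative binomial expansion, [x^n] 1/(1 - x)^7 = C(n + 6, 6).
For n = 3: C(9, 6) = 84.

84


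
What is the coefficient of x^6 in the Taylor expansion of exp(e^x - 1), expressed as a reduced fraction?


exp(e^x - 1) = sum_{k>=0} Bell_k x^k / k!, where Bell_k is the k-th Bell number.
So the coefficient of x^6 is Bell_6 / 6!.
Computing: Bell_6 = 203 and 6! = 720, giving
203/720 = 203/720.

203/720
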